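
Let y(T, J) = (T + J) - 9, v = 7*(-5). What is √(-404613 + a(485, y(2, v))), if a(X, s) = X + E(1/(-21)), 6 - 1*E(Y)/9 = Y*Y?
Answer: I*√19799627/7 ≈ 635.67*I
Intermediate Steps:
v = -35
y(T, J) = -9 + J + T (y(T, J) = (J + T) - 9 = -9 + J + T)
E(Y) = 54 - 9*Y² (E(Y) = 54 - 9*Y*Y = 54 - 9*Y²)
a(X, s) = 2645/49 + X (a(X, s) = X + (54 - 9*(1/(-21))²) = X + (54 - 9*(-1/21)²) = X + (54 - 9*1/441) = X + (54 - 1/49) = X + 2645/49 = 2645/49 + X)
√(-404613 + a(485, y(2, v))) = √(-404613 + (2645/49 + 485)) = √(-404613 + 26410/49) = √(-19799627/49) = I*√19799627/7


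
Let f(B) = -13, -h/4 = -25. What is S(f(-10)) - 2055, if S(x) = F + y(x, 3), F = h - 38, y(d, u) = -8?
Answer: -2001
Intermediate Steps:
h = 100 (h = -4*(-25) = 100)
F = 62 (F = 100 - 38 = 62)
S(x) = 54 (S(x) = 62 - 8 = 54)
S(f(-10)) - 2055 = 54 - 2055 = -2001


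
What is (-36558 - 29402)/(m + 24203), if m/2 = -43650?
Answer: 65960/63097 ≈ 1.0454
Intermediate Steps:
m = -87300 (m = 2*(-43650) = -87300)
(-36558 - 29402)/(m + 24203) = (-36558 - 29402)/(-87300 + 24203) = -65960/(-63097) = -65960*(-1/63097) = 65960/63097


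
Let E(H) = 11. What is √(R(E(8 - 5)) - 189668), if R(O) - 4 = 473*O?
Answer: I*√184461 ≈ 429.49*I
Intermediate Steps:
R(O) = 4 + 473*O
√(R(E(8 - 5)) - 189668) = √((4 + 473*11) - 189668) = √((4 + 5203) - 189668) = √(5207 - 189668) = √(-184461) = I*√184461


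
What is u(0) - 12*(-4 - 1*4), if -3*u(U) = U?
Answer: 96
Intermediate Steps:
u(U) = -U/3
u(0) - 12*(-4 - 1*4) = -⅓*0 - 12*(-4 - 1*4) = 0 - 12*(-4 - 4) = 0 - 12*(-8) = 0 + 96 = 96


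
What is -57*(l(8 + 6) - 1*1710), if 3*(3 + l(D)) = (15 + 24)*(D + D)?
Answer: 76893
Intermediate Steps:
l(D) = -3 + 26*D (l(D) = -3 + ((15 + 24)*(D + D))/3 = -3 + (39*(2*D))/3 = -3 + (78*D)/3 = -3 + 26*D)
-57*(l(8 + 6) - 1*1710) = -57*((-3 + 26*(8 + 6)) - 1*1710) = -57*((-3 + 26*14) - 1710) = -57*((-3 + 364) - 1710) = -57*(361 - 1710) = -57*(-1349) = 76893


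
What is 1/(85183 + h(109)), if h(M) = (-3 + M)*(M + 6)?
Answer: 1/97373 ≈ 1.0270e-5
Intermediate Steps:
h(M) = (-3 + M)*(6 + M)
1/(85183 + h(109)) = 1/(85183 + (-18 + 109**2 + 3*109)) = 1/(85183 + (-18 + 11881 + 327)) = 1/(85183 + 12190) = 1/97373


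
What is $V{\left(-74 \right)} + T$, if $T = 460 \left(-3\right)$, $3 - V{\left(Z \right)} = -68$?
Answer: $-1309$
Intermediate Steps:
$V{\left(Z \right)} = 71$ ($V{\left(Z \right)} = 3 - -68 = 3 + 68 = 71$)
$T = -1380$
$V{\left(-74 \right)} + T = 71 - 1380 = -1309$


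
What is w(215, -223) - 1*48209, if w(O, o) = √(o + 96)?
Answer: -48209 + I*√127 ≈ -48209.0 + 11.269*I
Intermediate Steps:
w(O, o) = √(96 + o)
w(215, -223) - 1*48209 = √(96 - 223) - 1*48209 = √(-127) - 48209 = I*√127 - 48209 = -48209 + I*√127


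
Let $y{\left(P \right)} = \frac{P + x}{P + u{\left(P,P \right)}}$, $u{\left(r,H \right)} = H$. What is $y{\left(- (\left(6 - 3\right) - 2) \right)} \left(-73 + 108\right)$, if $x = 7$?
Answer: $-105$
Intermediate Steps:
$y{\left(P \right)} = \frac{7 + P}{2 P}$ ($y{\left(P \right)} = \frac{P + 7}{P + P} = \frac{7 + P}{2 P}$)
$y{\left(- (\left(6 - 3\right) - 2) \right)} \left(-73 + 108\right) = \frac{7 - \left(\left(6 - 3\right) - 2\right)}{2 \left(- (\left(6 - 3\right) - 2)\right)} \left(-73 + 108\right) = \frac{7 - \left(\left(6 - 3\right) - 2\right)}{2 \left(- (\left(6 - 3\right) - 2)\right)} 35 = \frac{7 - \left(3 - 2\right)}{2 \left(- (3 - 2)\right)} 35 = \frac{7 - 1}{2 \left(\left(-1\right) 1\right)} 35 = \frac{7 - 1}{2 \left(-1\right)} 35 = \frac{1}{2} \left(-1\right) 6 \cdot 35 = \left(-3\right) 35 = -105$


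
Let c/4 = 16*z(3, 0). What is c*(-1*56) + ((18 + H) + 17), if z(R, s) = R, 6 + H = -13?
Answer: -10736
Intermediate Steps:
H = -19 (H = -6 - 13 = -19)
c = 192 (c = 4*(16*3) = 4*48 = 192)
c*(-1*56) + ((18 + H) + 17) = 192*(-1*56) + ((18 - 19) + 17) = 192*(-56) + (-1 + 17) = -10752 + 16 = -10736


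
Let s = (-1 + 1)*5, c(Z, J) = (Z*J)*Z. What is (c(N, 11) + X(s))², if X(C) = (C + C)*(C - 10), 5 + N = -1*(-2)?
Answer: 9801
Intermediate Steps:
N = -3 (N = -5 - 1*(-2) = -5 + 2 = -3)
c(Z, J) = J*Z² (c(Z, J) = (J*Z)*Z = J*Z²)
s = 0 (s = 0*5 = 0)
X(C) = 2*C*(-10 + C) (X(C) = (2*C)*(-10 + C) = 2*C*(-10 + C))
(c(N, 11) + X(s))² = (11*(-3)² + 2*0*(-10 + 0))² = (11*9 + 2*0*(-10))² = (99 + 0)² = 99² = 9801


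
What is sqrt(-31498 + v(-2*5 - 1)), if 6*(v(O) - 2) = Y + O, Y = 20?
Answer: I*sqrt(125978)/2 ≈ 177.47*I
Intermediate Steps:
v(O) = 16/3 + O/6 (v(O) = 2 + (20 + O)/6 = 2 + (10/3 + O/6) = 16/3 + O/6)
sqrt(-31498 + v(-2*5 - 1)) = sqrt(-31498 + (16/3 + (-2*5 - 1)/6)) = sqrt(-31498 + (16/3 + (-10 - 1)/6)) = sqrt(-31498 + (16/3 + (1/6)*(-11))) = sqrt(-31498 + (16/3 - 11/6)) = sqrt(-31498 + 7/2) = sqrt(-62989/2) = I*sqrt(125978)/2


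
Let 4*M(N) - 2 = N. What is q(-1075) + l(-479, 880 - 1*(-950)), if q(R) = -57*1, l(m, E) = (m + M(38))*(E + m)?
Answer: -633676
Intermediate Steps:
M(N) = ½ + N/4
l(m, E) = (10 + m)*(E + m) (l(m, E) = (m + (½ + (¼)*38))*(E + m) = (m + (½ + 19/2))*(E + m) = (m + 10)*(E + m) = (10 + m)*(E + m))
q(R) = -57
q(-1075) + l(-479, 880 - 1*(-950)) = -57 + ((-479)² + 10*(880 - 1*(-950)) + 10*(-479) + (880 - 1*(-950))*(-479)) = -57 + (229441 + 10*(880 + 950) - 4790 + (880 + 950)*(-479)) = -57 + (229441 + 10*1830 - 4790 + 1830*(-479)) = -57 + (229441 + 18300 - 4790 - 876570) = -57 - 633619 = -633676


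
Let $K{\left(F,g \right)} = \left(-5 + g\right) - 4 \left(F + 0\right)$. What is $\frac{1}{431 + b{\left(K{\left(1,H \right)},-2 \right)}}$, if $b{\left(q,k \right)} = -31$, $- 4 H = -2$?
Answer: $\frac{1}{400} \approx 0.0025$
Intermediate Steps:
$H = \frac{1}{2}$ ($H = \left(- \frac{1}{4}\right) \left(-2\right) = \frac{1}{2} \approx 0.5$)
$K{\left(F,g \right)} = -5 + g - 4 F$ ($K{\left(F,g \right)} = \left(-5 + g\right) - 4 F = -5 + g - 4 F$)
$\frac{1}{431 + b{\left(K{\left(1,H \right)},-2 \right)}} = \frac{1}{431 - 31} = \frac{1}{400}$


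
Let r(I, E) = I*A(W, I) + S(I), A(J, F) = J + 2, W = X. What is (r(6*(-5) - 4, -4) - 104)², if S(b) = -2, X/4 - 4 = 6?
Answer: 2353156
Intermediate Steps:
X = 40 (X = 16 + 4*6 = 16 + 24 = 40)
W = 40
A(J, F) = 2 + J
r(I, E) = -2 + 42*I (r(I, E) = I*(2 + 40) - 2 = I*42 - 2 = 42*I - 2 = -2 + 42*I)
(r(6*(-5) - 4, -4) - 104)² = ((-2 + 42*(6*(-5) - 4)) - 104)² = ((-2 + 42*(-30 - 4)) - 104)² = ((-2 + 42*(-34)) - 104)² = ((-2 - 1428) - 104)² = (-1430 - 104)² = (-1534)² = 2353156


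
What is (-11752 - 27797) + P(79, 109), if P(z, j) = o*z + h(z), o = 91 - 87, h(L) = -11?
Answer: -39244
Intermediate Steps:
o = 4
P(z, j) = -11 + 4*z (P(z, j) = 4*z - 11 = -11 + 4*z)
(-11752 - 27797) + P(79, 109) = (-11752 - 27797) + (-11 + 4*79) = -39549 + (-11 + 316) = -39549 + 305 = -39244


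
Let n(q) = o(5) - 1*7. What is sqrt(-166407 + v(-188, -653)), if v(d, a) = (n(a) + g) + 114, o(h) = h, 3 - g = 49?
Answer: 89*I*sqrt(21) ≈ 407.85*I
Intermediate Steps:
g = -46 (g = 3 - 1*49 = 3 - 49 = -46)
n(q) = -2 (n(q) = 5 - 1*7 = 5 - 7 = -2)
v(d, a) = 66 (v(d, a) = (-2 - 46) + 114 = -48 + 114 = 66)
sqrt(-166407 + v(-188, -653)) = sqrt(-166407 + 66) = sqrt(-166341) = 89*I*sqrt(21)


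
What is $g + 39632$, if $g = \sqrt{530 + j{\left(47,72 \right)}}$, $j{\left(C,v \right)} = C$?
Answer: $39632 + \sqrt{577} \approx 39656.0$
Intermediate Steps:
$g = \sqrt{577}$ ($g = \sqrt{530 + 47} = \sqrt{577} \approx 24.021$)
$g + 39632 = \sqrt{577} + 39632 = 39632 + \sqrt{577}$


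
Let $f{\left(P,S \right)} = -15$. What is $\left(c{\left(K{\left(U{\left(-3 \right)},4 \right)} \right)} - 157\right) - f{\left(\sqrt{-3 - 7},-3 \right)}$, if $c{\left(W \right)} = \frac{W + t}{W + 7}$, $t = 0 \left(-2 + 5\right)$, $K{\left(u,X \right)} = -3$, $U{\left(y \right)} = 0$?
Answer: $- \frac{571}{4} \approx -142.75$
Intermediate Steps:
$t = 0$ ($t = 0 \cdot 3 = 0$)
$c{\left(W \right)} = \frac{W}{7 + W}$ ($c{\left(W \right)} = \frac{W + 0}{W + 7} = \frac{W}{7 + W}$)
$\left(c{\left(K{\left(U{\left(-3 \right)},4 \right)} \right)} - 157\right) - f{\left(\sqrt{-3 - 7},-3 \right)} = \left(- \frac{3}{7 - 3} - 157\right) - -15 = \left(- \frac{3}{4} - 157\right) + 15 = - \frac{631}{4} + 15 = - \frac{571}{4}$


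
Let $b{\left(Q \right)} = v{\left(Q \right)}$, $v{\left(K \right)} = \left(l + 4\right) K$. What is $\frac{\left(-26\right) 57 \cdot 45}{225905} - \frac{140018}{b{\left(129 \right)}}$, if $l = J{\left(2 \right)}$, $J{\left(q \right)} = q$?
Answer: $- \frac{3168238435}{17485047} \approx -181.2$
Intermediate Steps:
$l = 2$
$v{\left(K \right)} = 6 K$ ($v{\left(K \right)} = \left(2 + 4\right) K = 6 K$)
$b{\left(Q \right)} = 6 Q$
$\frac{\left(-26\right) 57 \cdot 45}{225905} - \frac{140018}{b{\left(129 \right)}} = \frac{\left(-26\right) 57 \cdot 45}{225905} - \frac{140018}{6 \cdot 129} = \left(-1482\right) 45 \cdot \frac{1}{225905} - \frac{140018}{774} = \left(-66690\right) \frac{1}{225905} - \frac{70009}{387} = - \frac{13338}{45181} - \frac{70009}{387} = - \frac{3168238435}{17485047}$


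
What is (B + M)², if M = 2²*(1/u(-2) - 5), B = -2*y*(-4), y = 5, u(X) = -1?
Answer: 256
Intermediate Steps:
B = 40 (B = -2*5*(-4) = -10*(-4) = 40)
M = -24 (M = 2²*(1/(-1) - 5) = 4*(-1 - 5) = 4*(-6) = -24)
(B + M)² = (40 - 24)² = 16² = 256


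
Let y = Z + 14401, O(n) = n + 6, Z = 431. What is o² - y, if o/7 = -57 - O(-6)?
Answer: 144369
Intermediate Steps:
O(n) = 6 + n
o = -399 (o = 7*(-57 - (6 - 6)) = 7*(-57 - 1*0) = 7*(-57 + 0) = 7*(-57) = -399)
y = 14832 (y = 431 + 14401 = 14832)
o² - y = (-399)² - 1*14832 = 159201 - 14832 = 144369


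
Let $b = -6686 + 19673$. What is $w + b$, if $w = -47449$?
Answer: $-34462$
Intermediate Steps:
$b = 12987$
$w + b = -47449 + 12987 = -34462$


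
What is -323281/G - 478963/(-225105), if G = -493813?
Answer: 309290325424/111159775365 ≈ 2.7824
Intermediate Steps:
-323281/G - 478963/(-225105) = -323281/(-493813) - 478963/(-225105) = -323281*(-1/493813) - 478963*(-1/225105) = 323281/493813 + 478963/225105 = 309290325424/111159775365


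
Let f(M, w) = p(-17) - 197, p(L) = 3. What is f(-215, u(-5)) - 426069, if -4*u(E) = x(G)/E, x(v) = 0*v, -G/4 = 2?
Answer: -426263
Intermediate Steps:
G = -8 (G = -4*2 = -8)
x(v) = 0
u(E) = 0 (u(E) = -0/E = -¼*0 = 0)
f(M, w) = -194 (f(M, w) = 3 - 197 = -194)
f(-215, u(-5)) - 426069 = -194 - 426069 = -426263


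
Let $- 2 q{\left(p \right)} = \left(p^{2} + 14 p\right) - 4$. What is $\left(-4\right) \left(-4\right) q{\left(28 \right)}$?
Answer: $-9376$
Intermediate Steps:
$q{\left(p \right)} = 2 - 7 p - \frac{p^{2}}{2}$ ($q{\left(p \right)} = - \frac{\left(p^{2} + 14 p\right) - 4}{2} = - \frac{-4 + p^{2} + 14 p}{2} = 2 - 7 p - \frac{p^{2}}{2}$)
$\left(-4\right) \left(-4\right) q{\left(28 \right)} = \left(-4\right) \left(-4\right) \left(2 - 196 - \frac{28^{2}}{2}\right) = 16 \left(2 - 196 - 392\right) = 16 \left(-586\right) = -9376$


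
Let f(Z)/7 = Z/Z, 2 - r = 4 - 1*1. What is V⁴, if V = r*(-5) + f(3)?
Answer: 20736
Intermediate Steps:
r = -1 (r = 2 - (4 - 1*1) = 2 - (4 - 1) = 2 - 1*3 = 2 - 3 = -1)
f(Z) = 7 (f(Z) = 7*(Z/Z) = 7*1 = 7)
V = 12 (V = -1*(-5) + 7 = 5 + 7 = 12)
V⁴ = 12⁴ = 20736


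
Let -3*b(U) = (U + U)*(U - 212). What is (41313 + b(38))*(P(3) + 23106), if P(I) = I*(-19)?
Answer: 1053823329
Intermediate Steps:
P(I) = -19*I
b(U) = -2*U*(-212 + U)/3 (b(U) = -(U + U)*(U - 212)/3 = -2*U*(-212 + U)/3)
(41313 + b(38))*(P(3) + 23106) = (41313 + (⅔)*38*(212 - 1*38))*(-19*3 + 23106) = (41313 + (⅔)*38*(212 - 38))*(-57 + 23106) = (41313 + (⅔)*38*174)*23049 = (41313 + 4408)*23049 = 45721*23049 = 1053823329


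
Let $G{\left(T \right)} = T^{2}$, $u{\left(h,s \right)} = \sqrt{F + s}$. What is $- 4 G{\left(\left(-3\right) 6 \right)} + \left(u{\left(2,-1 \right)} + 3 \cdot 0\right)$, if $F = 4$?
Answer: $-1296 + \sqrt{3} \approx -1294.3$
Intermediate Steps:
$u{\left(h,s \right)} = \sqrt{4 + s}$
$- 4 G{\left(\left(-3\right) 6 \right)} + \left(u{\left(2,-1 \right)} + 3 \cdot 0\right) = - 4 \left(\left(-3\right) 6\right)^{2} + \left(\sqrt{4 - 1} + 3 \cdot 0\right) = - 4 \left(-18\right)^{2} + \left(\sqrt{3} + 0\right) = \left(-4\right) 324 + \sqrt{3} = -1296 + \sqrt{3}$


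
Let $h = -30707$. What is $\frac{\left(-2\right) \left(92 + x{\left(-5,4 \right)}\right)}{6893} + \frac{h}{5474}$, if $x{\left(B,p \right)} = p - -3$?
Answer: $- \frac{212747203}{37732282} \approx -5.6383$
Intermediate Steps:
$x{\left(B,p \right)} = 3 + p$ ($x{\left(B,p \right)} = p + 3 = 3 + p$)
$\frac{\left(-2\right) \left(92 + x{\left(-5,4 \right)}\right)}{6893} + \frac{h}{5474} = \frac{\left(-2\right) \left(92 + \left(3 + 4\right)\right)}{6893} - \frac{30707}{5474} = - 2 \left(92 + 7\right) \frac{1}{6893} - \frac{30707}{5474} = \left(-2\right) 99 \cdot \frac{1}{6893} - \frac{30707}{5474} = \left(-198\right) \frac{1}{6893} - \frac{30707}{5474} = - \frac{198}{6893} - \frac{30707}{5474} = - \frac{212747203}{37732282}$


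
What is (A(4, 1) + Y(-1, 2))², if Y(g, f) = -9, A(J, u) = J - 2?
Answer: 49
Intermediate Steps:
A(J, u) = -2 + J
(A(4, 1) + Y(-1, 2))² = ((-2 + 4) - 9)² = (2 - 9)² = (-7)² = 49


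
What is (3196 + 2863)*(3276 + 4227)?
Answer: 45460677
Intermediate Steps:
(3196 + 2863)*(3276 + 4227) = 6059*7503 = 45460677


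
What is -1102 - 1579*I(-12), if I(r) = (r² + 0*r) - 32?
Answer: -177950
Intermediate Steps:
I(r) = -32 + r² (I(r) = (r² + 0) - 32 = r² - 32 = -32 + r²)
-1102 - 1579*I(-12) = -1102 - 1579*(-32 + (-12)²) = -1102 - 1579*(-32 + 144) = -1102 - 1579*112 = -1102 - 176848 = -177950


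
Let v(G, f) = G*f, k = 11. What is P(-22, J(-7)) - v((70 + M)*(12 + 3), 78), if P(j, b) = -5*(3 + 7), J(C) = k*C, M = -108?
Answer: 44410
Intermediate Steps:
J(C) = 11*C
P(j, b) = -50 (P(j, b) = -5*10 = -50)
P(-22, J(-7)) - v((70 + M)*(12 + 3), 78) = -50 - (70 - 108)*(12 + 3)*78 = -50 - (-38*15)*78 = -50 - (-570)*78 = -50 - 1*(-44460) = -50 + 44460 = 44410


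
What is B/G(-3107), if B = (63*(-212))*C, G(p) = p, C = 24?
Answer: 320544/3107 ≈ 103.17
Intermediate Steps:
B = -320544 (B = (63*(-212))*24 = -13356*24 = -320544)
B/G(-3107) = -320544/(-3107) = -320544*(-1/3107) = 320544/3107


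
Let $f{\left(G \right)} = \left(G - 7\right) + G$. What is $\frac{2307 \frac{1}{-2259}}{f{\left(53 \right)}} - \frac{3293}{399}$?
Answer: $- \frac{81930034}{9914751} \approx -8.2634$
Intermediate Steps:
$f{\left(G \right)} = -7 + 2 G$ ($f{\left(G \right)} = \left(-7 + G\right) + G = -7 + 2 G$)
$\frac{2307 \frac{1}{-2259}}{f{\left(53 \right)}} - \frac{3293}{399} = \frac{2307 \frac{1}{-2259}}{-7 + 2 \cdot 53} - \frac{3293}{399} = \frac{2307 \left(- \frac{1}{2259}\right)}{-7 + 106} - \frac{3293}{399} = - \frac{769}{753 \cdot 99} - \frac{3293}{399} = \left(- \frac{769}{753}\right) \frac{1}{99} - \frac{3293}{399} = - \frac{769}{74547} - \frac{3293}{399} = - \frac{81930034}{9914751}$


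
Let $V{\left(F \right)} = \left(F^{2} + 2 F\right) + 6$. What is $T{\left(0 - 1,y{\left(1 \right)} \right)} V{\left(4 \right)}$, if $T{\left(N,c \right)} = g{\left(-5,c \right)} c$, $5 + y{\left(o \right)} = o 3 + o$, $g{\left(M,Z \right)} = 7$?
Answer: $-210$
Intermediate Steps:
$y{\left(o \right)} = -5 + 4 o$ ($y{\left(o \right)} = -5 + \left(o 3 + o\right) = -5 + \left(3 o + o\right) = -5 + 4 o$)
$V{\left(F \right)} = 6 + F^{2} + 2 F$
$T{\left(N,c \right)} = 7 c$
$T{\left(0 - 1,y{\left(1 \right)} \right)} V{\left(4 \right)} = 7 \left(-5 + 4 \cdot 1\right) \left(6 + 4^{2} + 2 \cdot 4\right) = 7 \left(-5 + 4\right) \left(6 + 16 + 8\right) = 7 \left(-1\right) 30 = \left(-7\right) 30 = -210$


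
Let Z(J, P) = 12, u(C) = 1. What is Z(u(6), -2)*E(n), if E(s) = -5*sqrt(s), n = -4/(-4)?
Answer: -60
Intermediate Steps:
n = 1 (n = -4*(-1/4) = 1)
Z(u(6), -2)*E(n) = 12*(-5*sqrt(1)) = 12*(-5*1) = 12*(-5) = -60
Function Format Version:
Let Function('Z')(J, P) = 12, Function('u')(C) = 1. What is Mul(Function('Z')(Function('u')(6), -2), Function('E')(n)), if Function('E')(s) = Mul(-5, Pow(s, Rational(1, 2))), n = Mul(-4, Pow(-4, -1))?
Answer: -60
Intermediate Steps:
n = 1 (n = Mul(-4, Rational(-1, 4)) = 1)
Mul(Function('Z')(Function('u')(6), -2), Function('E')(n)) = Mul(12, Mul(-5, Pow(1, Rational(1, 2)))) = Mul(12, Mul(-5, 1)) = Mul(12, -5) = -60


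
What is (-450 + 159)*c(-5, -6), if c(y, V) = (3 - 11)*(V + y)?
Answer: -25608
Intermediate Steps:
c(y, V) = -8*V - 8*y (c(y, V) = -8*(V + y) = -8*V - 8*y)
(-450 + 159)*c(-5, -6) = (-450 + 159)*(-8*(-6) - 8*(-5)) = -291*(48 + 40) = -291*88 = -25608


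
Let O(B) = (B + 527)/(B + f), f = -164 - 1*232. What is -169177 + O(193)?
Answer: -34343651/203 ≈ -1.6918e+5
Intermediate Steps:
f = -396 (f = -164 - 232 = -396)
O(B) = (527 + B)/(-396 + B) (O(B) = (B + 527)/(B - 396) = (527 + B)/(-396 + B))
-169177 + O(193) = -169177 + (527 + 193)/(-396 + 193) = -169177 + 720/(-203) = -169177 - 1/203*720 = -169177 - 720/203 = -34343651/203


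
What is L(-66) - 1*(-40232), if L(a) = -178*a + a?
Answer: 51914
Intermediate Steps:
L(a) = -177*a
L(-66) - 1*(-40232) = -177*(-66) - 1*(-40232) = 11682 + 40232 = 51914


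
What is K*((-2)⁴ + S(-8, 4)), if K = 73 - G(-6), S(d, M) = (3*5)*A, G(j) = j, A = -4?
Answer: -3476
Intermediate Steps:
S(d, M) = -60 (S(d, M) = (3*5)*(-4) = 15*(-4) = -60)
K = 79 (K = 73 - 1*(-6) = 73 + 6 = 79)
K*((-2)⁴ + S(-8, 4)) = 79*((-2)⁴ - 60) = 79*(16 - 60) = 79*(-44) = -3476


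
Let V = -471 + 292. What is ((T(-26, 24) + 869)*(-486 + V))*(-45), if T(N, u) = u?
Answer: 26723025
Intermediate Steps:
V = -179
((T(-26, 24) + 869)*(-486 + V))*(-45) = ((24 + 869)*(-486 - 179))*(-45) = (893*(-665))*(-45) = -593845*(-45) = 26723025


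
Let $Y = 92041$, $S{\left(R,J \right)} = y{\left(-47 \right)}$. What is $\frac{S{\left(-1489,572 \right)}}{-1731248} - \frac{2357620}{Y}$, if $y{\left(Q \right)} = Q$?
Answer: $- \frac{4081620583833}{159345797168} \approx -25.615$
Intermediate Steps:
$S{\left(R,J \right)} = -47$
$\frac{S{\left(-1489,572 \right)}}{-1731248} - \frac{2357620}{Y} = - \frac{47}{-1731248} - \frac{2357620}{92041} = \left(-47\right) \left(- \frac{1}{1731248}\right) - \frac{2357620}{92041} = \frac{47}{1731248} - \frac{2357620}{92041} = - \frac{4081620583833}{159345797168}$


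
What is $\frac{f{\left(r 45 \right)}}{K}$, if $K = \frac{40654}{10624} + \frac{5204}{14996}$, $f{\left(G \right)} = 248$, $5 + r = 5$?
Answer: $\frac{4938842624}{83116835} \approx 59.42$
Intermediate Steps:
$r = 0$ ($r = -5 + 5 = 0$)
$K = \frac{83116835}{19914688}$ ($K = 40654 \cdot \frac{1}{10624} + 5204 \cdot \frac{1}{14996} = \frac{20327}{5312} + \frac{1301}{3749} = \frac{83116835}{19914688} \approx 4.1736$)
$\frac{f{\left(r 45 \right)}}{K} = \frac{248}{\frac{83116835}{19914688}} = 248 \cdot \frac{19914688}{83116835} = \frac{4938842624}{83116835}$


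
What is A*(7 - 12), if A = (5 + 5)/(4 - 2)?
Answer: -25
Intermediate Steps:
A = 5 (A = 10/2 = 10*(½) = 5)
A*(7 - 12) = 5*(7 - 12) = 5*(-5) = -25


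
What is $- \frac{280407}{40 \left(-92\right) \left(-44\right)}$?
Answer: $- \frac{280407}{161920} \approx -1.7318$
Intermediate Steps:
$- \frac{280407}{40 \left(-92\right) \left(-44\right)} = - \frac{280407}{\left(-3680\right) \left(-44\right)} = - \frac{280407}{161920}$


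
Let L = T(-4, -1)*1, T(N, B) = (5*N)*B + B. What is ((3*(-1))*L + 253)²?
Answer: 38416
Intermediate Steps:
T(N, B) = B + 5*B*N (T(N, B) = 5*B*N + B = B + 5*B*N)
L = 19 (L = -(1 + 5*(-4))*1 = -(1 - 20)*1 = -1*(-19)*1 = 19*1 = 19)
((3*(-1))*L + 253)² = ((3*(-1))*19 + 253)² = (-3*19 + 253)² = (-57 + 253)² = 196² = 38416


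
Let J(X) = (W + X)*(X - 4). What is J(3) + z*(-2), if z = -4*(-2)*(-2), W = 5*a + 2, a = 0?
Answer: 27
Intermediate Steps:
W = 2 (W = 5*0 + 2 = 0 + 2 = 2)
z = -16 (z = 8*(-2) = -16)
J(X) = (-4 + X)*(2 + X) (J(X) = (2 + X)*(X - 4) = (2 + X)*(-4 + X) = (-4 + X)*(2 + X))
J(3) + z*(-2) = (-8 + 3² - 2*3) - 16*(-2) = (-8 + 9 - 6) + 32 = -5 + 32 = 27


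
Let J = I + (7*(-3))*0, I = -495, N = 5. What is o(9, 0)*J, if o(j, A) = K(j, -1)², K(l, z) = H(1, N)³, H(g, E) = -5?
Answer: -7734375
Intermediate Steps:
J = -495 (J = -495 + (7*(-3))*0 = -495 - 21*0 = -495 + 0 = -495)
K(l, z) = -125 (K(l, z) = (-5)³ = -125)
o(j, A) = 15625 (o(j, A) = (-125)² = 15625)
o(9, 0)*J = 15625*(-495) = -7734375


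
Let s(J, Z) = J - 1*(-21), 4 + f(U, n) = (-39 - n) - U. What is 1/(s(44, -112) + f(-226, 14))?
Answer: 1/234 ≈ 0.0042735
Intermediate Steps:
f(U, n) = -43 - U - n (f(U, n) = -4 + ((-39 - n) - U) = -4 + (-39 - U - n) = -43 - U - n)
s(J, Z) = 21 + J (s(J, Z) = J + 21 = 21 + J)
1/(s(44, -112) + f(-226, 14)) = 1/((21 + 44) + (-43 - 1*(-226) - 1*14)) = 1/(65 + (-43 + 226 - 14)) = 1/(65 + 169) = 1/234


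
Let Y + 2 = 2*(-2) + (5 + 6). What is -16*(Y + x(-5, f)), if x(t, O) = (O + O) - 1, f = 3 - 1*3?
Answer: -64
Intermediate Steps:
f = 0 (f = 3 - 3 = 0)
x(t, O) = -1 + 2*O (x(t, O) = 2*O - 1 = -1 + 2*O)
Y = 5 (Y = -2 + (2*(-2) + (5 + 6)) = -2 + (-4 + 11) = -2 + 7 = 5)
-16*(Y + x(-5, f)) = -16*(5 + (-1 + 2*0)) = -16*(5 + (-1 + 0)) = -16*(5 - 1) = -16*4 = -64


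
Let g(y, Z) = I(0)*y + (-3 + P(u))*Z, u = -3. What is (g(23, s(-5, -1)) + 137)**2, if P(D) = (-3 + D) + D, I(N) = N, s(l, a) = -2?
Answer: 25921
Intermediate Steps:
P(D) = -3 + 2*D
g(y, Z) = -12*Z (g(y, Z) = 0*y + (-3 + (-3 + 2*(-3)))*Z = 0 + (-3 + (-3 - 6))*Z = 0 + (-3 - 9)*Z = 0 - 12*Z = -12*Z)
(g(23, s(-5, -1)) + 137)**2 = (-12*(-2) + 137)**2 = (24 + 137)**2 = 161**2 = 25921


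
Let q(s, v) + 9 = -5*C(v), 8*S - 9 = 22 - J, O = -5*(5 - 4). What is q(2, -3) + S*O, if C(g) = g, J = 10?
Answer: -57/8 ≈ -7.1250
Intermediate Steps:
O = -5 (O = -5*1 = -5)
S = 21/8 (S = 9/8 + (22 - 1*10)/8 = 9/8 + (22 - 10)/8 = 9/8 + (⅛)*12 = 9/8 + 3/2 = 21/8 ≈ 2.6250)
q(s, v) = -9 - 5*v
q(2, -3) + S*O = (-9 - 5*(-3)) + (21/8)*(-5) = (-9 + 15) - 105/8 = 6 - 105/8 = -57/8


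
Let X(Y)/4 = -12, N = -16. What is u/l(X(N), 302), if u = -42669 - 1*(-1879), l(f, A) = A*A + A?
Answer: -20395/45753 ≈ -0.44576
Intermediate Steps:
X(Y) = -48 (X(Y) = 4*(-12) = -48)
l(f, A) = A + A**2 (l(f, A) = A**2 + A = A + A**2)
u = -40790 (u = -42669 + 1879 = -40790)
u/l(X(N), 302) = -40790*1/(302*(1 + 302)) = -40790/(302*303) = -40790/91506 = -40790*1/91506 = -20395/45753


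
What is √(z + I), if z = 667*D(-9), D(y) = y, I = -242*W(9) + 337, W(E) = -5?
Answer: 2*I*√1114 ≈ 66.753*I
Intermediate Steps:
I = 1547 (I = -242*(-5) + 337 = 1210 + 337 = 1547)
z = -6003 (z = 667*(-9) = -6003)
√(z + I) = √(-6003 + 1547) = √(-4456) = 2*I*√1114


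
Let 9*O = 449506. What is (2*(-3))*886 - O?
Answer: -497350/9 ≈ -55261.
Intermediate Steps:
O = 449506/9 (O = (⅑)*449506 = 449506/9 ≈ 49945.)
(2*(-3))*886 - O = (2*(-3))*886 - 1*449506/9 = -6*886 - 449506/9 = -5316 - 449506/9 = -497350/9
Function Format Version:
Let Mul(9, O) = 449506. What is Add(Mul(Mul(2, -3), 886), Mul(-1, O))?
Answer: Rational(-497350, 9) ≈ -55261.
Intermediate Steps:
O = Rational(449506, 9) (O = Mul(Rational(1, 9), 449506) = Rational(449506, 9) ≈ 49945.)
Add(Mul(Mul(2, -3), 886), Mul(-1, O)) = Add(Mul(Mul(2, -3), 886), Mul(-1, Rational(449506, 9))) = Add(Mul(-6, 886), Rational(-449506, 9)) = Add(-5316, Rational(-449506, 9)) = Rational(-497350, 9)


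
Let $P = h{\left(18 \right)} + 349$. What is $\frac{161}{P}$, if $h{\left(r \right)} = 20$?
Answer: $\frac{161}{369} \approx 0.43631$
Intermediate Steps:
$P = 369$ ($P = 20 + 349 = 369$)
$\frac{161}{P} = \frac{161}{369}$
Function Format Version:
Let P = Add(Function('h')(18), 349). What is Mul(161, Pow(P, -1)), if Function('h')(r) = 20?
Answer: Rational(161, 369) ≈ 0.43631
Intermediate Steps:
P = 369 (P = Add(20, 349) = 369)
Mul(161, Pow(P, -1)) = Mul(161, Pow(369, -1)) = Mul(161, Rational(1, 369)) = Rational(161, 369)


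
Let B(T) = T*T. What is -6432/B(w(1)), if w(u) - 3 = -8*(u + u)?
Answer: -6432/169 ≈ -38.059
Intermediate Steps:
w(u) = 3 - 16*u (w(u) = 3 - 8*(u + u) = 3 - 16*u)
B(T) = T**2
-6432/B(w(1)) = -6432/(3 - 16*1)**2 = -6432/(3 - 16)**2 = -6432/((-13)**2) = -6432/169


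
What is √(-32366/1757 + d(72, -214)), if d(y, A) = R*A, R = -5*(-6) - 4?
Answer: I*√17233207698/1757 ≈ 74.716*I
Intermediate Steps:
R = 26 (R = 30 - 4 = 26)
d(y, A) = 26*A
√(-32366/1757 + d(72, -214)) = √(-32366/1757 + 26*(-214)) = √(-32366*1/1757 - 5564) = √(-32366/1757 - 5564) = √(-9808314/1757) = I*√17233207698/1757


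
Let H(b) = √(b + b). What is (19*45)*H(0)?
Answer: 0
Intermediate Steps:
H(b) = √2*√b (H(b) = √(2*b) = √2*√b)
(19*45)*H(0) = (19*45)*(√2*√0) = 855*(√2*0) = 855*0 = 0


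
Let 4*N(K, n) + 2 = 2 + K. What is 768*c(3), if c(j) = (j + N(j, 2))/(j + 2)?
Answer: 576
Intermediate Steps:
N(K, n) = K/4 (N(K, n) = -½ + (2 + K)/4 = -½ + (½ + K/4) = K/4)
c(j) = 5*j/(4*(2 + j)) (c(j) = (j + j/4)/(j + 2) = (5*j/4)/(2 + j) = 5*j/(4*(2 + j)))
768*c(3) = 768*((5/4)*3/(2 + 3)) = 768*((5/4)*3/5) = 768*((5/4)*3*(⅕)) = 768*(¾) = 576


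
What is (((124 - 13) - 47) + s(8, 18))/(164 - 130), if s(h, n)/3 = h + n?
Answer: 71/17 ≈ 4.1765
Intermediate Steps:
s(h, n) = 3*h + 3*n (s(h, n) = 3*(h + n) = 3*h + 3*n)
(((124 - 13) - 47) + s(8, 18))/(164 - 130) = (((124 - 13) - 47) + (3*8 + 3*18))/(164 - 130) = ((111 - 47) + (24 + 54))/34 = (64 + 78)*(1/34) = 142*(1/34) = 71/17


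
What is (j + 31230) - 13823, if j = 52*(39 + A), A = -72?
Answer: 15691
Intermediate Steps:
j = -1716 (j = 52*(39 - 72) = 52*(-33) = -1716)
(j + 31230) - 13823 = (-1716 + 31230) - 13823 = 29514 - 13823 = 15691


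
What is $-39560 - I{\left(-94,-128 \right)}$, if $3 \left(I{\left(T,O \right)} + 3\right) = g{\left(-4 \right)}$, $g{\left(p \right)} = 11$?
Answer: $- \frac{118682}{3} \approx -39561.0$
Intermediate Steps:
$I{\left(T,O \right)} = \frac{2}{3}$ ($I{\left(T,O \right)} = -3 + \frac{1}{3} \cdot 11 = -3 + \frac{11}{3} = \frac{2}{3}$)
$-39560 - I{\left(-94,-128 \right)} = -39560 - \frac{2}{3} = - \frac{118682}{3}$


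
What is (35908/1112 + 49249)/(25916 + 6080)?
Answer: 13700199/8894888 ≈ 1.5402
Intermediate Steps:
(35908/1112 + 49249)/(25916 + 6080) = (35908*(1/1112) + 49249)/31996 = (8977/278 + 49249)*(1/31996) = (13700199/278)*(1/31996) = 13700199/8894888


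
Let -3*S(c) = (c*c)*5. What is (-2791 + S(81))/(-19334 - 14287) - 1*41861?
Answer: -1407394955/33621 ≈ -41861.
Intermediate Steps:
S(c) = -5*c**2/3 (S(c) = -c*c*5/3 = -c**2*5/3 = -5*c**2/3)
(-2791 + S(81))/(-19334 - 14287) - 1*41861 = (-2791 - 5/3*81**2)/(-19334 - 14287) - 1*41861 = (-2791 - 5/3*6561)/(-33621) - 41861 = (-2791 - 10935)*(-1/33621) - 41861 = -13726*(-1/33621) - 41861 = 13726/33621 - 41861 = -1407394955/33621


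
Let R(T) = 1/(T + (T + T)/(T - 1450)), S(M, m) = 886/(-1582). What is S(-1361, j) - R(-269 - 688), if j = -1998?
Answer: -35093042/62777715 ≈ -0.55900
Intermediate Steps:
S(M, m) = -443/791 (S(M, m) = 886*(-1/1582) = -443/791)
R(T) = 1/(T + 2*T/(-1450 + T)) (R(T) = 1/(T + (2*T)/(-1450 + T)) = 1/(T + 2*T/(-1450 + T)))
S(-1361, j) - R(-269 - 688) = -443/791 - (-1450 + (-269 - 688))/((-269 - 688)*(-1448 + (-269 - 688))) = -443/791 - (-1450 - 957)/((-957)*(-1448 - 957)) = -443/791 - (-1)*(-2407)/(957*(-2405)) = -443/791 - (-1)*(-1)*(-2407)/(957*2405) = -443/791 - 1*(-83/79365) = -443/791 + 83/79365 = -35093042/62777715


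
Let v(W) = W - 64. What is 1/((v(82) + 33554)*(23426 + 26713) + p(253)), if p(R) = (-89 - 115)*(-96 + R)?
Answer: 1/1683234480 ≈ 5.9409e-10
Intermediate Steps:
v(W) = -64 + W
p(R) = 19584 - 204*R (p(R) = -204*(-96 + R) = 19584 - 204*R)
1/((v(82) + 33554)*(23426 + 26713) + p(253)) = 1/(((-64 + 82) + 33554)*(23426 + 26713) + (19584 - 204*253)) = 1/((18 + 33554)*50139 + (19584 - 51612)) = 1/(33572*50139 - 32028) = 1/(1683266508 - 32028) = 1/1683234480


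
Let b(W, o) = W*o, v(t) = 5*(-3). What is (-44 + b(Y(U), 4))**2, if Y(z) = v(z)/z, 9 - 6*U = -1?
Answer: 6400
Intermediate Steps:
v(t) = -15
U = 5/3 (U = 3/2 - 1/6*(-1) = 3/2 + 1/6 = 5/3 ≈ 1.6667)
Y(z) = -15/z
(-44 + b(Y(U), 4))**2 = (-44 - 15/5/3*4)**2 = (-44 - 15*3/5*4)**2 = (-44 - 9*4)**2 = (-44 - 36)**2 = (-80)**2 = 6400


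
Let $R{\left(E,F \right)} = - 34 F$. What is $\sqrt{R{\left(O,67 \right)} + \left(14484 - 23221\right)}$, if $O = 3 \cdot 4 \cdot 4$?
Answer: $i \sqrt{11015} \approx 104.95 i$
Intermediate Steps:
$O = 48$ ($O = 12 \cdot 4 = 48$)
$\sqrt{R{\left(O,67 \right)} + \left(14484 - 23221\right)} = \sqrt{\left(-34\right) 67 + \left(14484 - 23221\right)} = \sqrt{-2278 - 8737} = \sqrt{-11015} = i \sqrt{11015}$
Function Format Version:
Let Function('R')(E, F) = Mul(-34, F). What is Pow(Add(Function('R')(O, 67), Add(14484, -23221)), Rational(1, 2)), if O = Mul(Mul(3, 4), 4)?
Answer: Mul(I, Pow(11015, Rational(1, 2))) ≈ Mul(104.95, I)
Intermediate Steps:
O = 48 (O = Mul(12, 4) = 48)
Pow(Add(Function('R')(O, 67), Add(14484, -23221)), Rational(1, 2)) = Pow(Add(Mul(-34, 67), Add(14484, -23221)), Rational(1, 2)) = Pow(Add(-2278, -8737), Rational(1, 2)) = Pow(-11015, Rational(1, 2)) = Mul(I, Pow(11015, Rational(1, 2)))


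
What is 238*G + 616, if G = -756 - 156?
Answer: -216440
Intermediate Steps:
G = -912
238*G + 616 = 238*(-912) + 616 = -217056 + 616 = -216440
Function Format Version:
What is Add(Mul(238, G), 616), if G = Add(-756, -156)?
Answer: -216440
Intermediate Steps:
G = -912
Add(Mul(238, G), 616) = Add(Mul(238, -912), 616) = Add(-217056, 616) = -216440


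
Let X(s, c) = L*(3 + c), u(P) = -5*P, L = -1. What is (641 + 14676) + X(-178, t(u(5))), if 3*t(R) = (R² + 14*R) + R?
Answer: 45692/3 ≈ 15231.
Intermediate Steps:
t(R) = 5*R + R²/3 (t(R) = ((R² + 14*R) + R)/3 = (R² + 15*R)/3 = 5*R + R²/3)
X(s, c) = -3 - c (X(s, c) = -(3 + c) = -3 - c)
(641 + 14676) + X(-178, t(u(5))) = (641 + 14676) + (-3 - (-5*5)*(15 - 5*5)/3) = 15317 + (-3 - (-25)*(15 - 25)/3) = 15317 + (-3 - (-25)*(-10)/3) = 15317 + (-3 - 1*250/3) = 15317 + (-3 - 250/3) = 15317 - 259/3 = 45692/3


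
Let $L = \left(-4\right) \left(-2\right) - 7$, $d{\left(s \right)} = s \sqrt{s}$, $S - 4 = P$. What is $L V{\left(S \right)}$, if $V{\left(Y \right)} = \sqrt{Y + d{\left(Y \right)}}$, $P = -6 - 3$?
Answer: $\sqrt{-5 - 5 i \sqrt{5}} \approx 1.9036 - 2.9366 i$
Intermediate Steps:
$P = -9$ ($P = -6 - 3 = -9$)
$S = -5$ ($S = 4 - 9 = -5$)
$d{\left(s \right)} = s^{\frac{3}{2}}$
$L = 1$ ($L = 8 - 7 = 1$)
$V{\left(Y \right)} = \sqrt{Y + Y^{\frac{3}{2}}}$
$L V{\left(S \right)} = 1 \sqrt{-5 + \left(-5\right)^{\frac{3}{2}}} = 1 \sqrt{-5 - 5 i \sqrt{5}} = \sqrt{-5 - 5 i \sqrt{5}}$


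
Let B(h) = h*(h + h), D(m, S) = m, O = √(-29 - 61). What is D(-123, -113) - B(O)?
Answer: 57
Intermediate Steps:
O = 3*I*√10 (O = √(-90) = 3*I*√10 ≈ 9.4868*I)
B(h) = 2*h² (B(h) = h*(2*h) = 2*h²)
D(-123, -113) - B(O) = -123 - 2*(3*I*√10)² = -123 - 2*(-90) = -123 - 1*(-180) = -123 + 180 = 57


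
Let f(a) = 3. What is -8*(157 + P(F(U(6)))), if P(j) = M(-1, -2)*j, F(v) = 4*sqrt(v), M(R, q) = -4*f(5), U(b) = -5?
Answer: -1256 + 384*I*sqrt(5) ≈ -1256.0 + 858.65*I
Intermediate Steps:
M(R, q) = -12 (M(R, q) = -4*3 = -12)
P(j) = -12*j
-8*(157 + P(F(U(6)))) = -8*(157 - 48*sqrt(-5)) = -8*(157 - 48*I*sqrt(5)) = -1256 + 384*I*sqrt(5)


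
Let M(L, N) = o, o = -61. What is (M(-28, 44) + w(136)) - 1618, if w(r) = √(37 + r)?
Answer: -1679 + √173 ≈ -1665.8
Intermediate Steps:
M(L, N) = -61
(M(-28, 44) + w(136)) - 1618 = (-61 + √(37 + 136)) - 1618 = (-61 + √173) - 1618 = -1679 + √173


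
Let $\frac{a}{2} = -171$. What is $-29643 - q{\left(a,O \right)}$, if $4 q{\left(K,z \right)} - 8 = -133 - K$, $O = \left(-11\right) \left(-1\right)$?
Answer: $- \frac{118789}{4} \approx -29697.0$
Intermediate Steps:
$a = -342$ ($a = 2 \left(-171\right) = -342$)
$O = 11$
$q{\left(K,z \right)} = - \frac{125}{4} - \frac{K}{4}$ ($q{\left(K,z \right)} = 2 + \frac{-133 - K}{4} = 2 - \left(\frac{133}{4} + \frac{K}{4}\right) = - \frac{125}{4} - \frac{K}{4}$)
$-29643 - q{\left(a,O \right)} = -29643 - \left(- \frac{125}{4} - - \frac{171}{2}\right) = -29643 - \left(- \frac{125}{4} + \frac{171}{2}\right) = -29643 - \frac{217}{4} = - \frac{118789}{4}$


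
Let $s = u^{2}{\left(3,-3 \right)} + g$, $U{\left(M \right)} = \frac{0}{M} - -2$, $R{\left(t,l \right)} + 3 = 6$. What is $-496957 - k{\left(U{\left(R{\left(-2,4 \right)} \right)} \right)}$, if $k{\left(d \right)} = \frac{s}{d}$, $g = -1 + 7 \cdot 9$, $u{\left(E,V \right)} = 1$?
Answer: $- \frac{993977}{2} \approx -4.9699 \cdot 10^{5}$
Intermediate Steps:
$R{\left(t,l \right)} = 3$ ($R{\left(t,l \right)} = -3 + 6 = 3$)
$g = 62$ ($g = -1 + 63 = 62$)
$U{\left(M \right)} = 2$ ($U{\left(M \right)} = 0 + 2 = 2$)
$s = 63$ ($s = 1^{2} + 62 = 1 + 62 = 63$)
$k{\left(d \right)} = \frac{63}{d}$
$-496957 - k{\left(U{\left(R{\left(-2,4 \right)} \right)} \right)} = -496957 - \frac{63}{2} = - \frac{993977}{2}$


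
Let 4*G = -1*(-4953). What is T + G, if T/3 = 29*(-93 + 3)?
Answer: -26367/4 ≈ -6591.8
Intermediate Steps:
G = 4953/4 (G = (-1*(-4953))/4 = (¼)*4953 = 4953/4 ≈ 1238.3)
T = -7830 (T = 3*(29*(-93 + 3)) = 3*(29*(-90)) = 3*(-2610) = -7830)
T + G = -7830 + 4953/4 = -26367/4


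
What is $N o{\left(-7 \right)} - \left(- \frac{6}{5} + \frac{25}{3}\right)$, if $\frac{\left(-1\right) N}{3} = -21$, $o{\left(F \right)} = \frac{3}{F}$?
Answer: $- \frac{512}{15} \approx -34.133$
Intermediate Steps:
$N = 63$ ($N = \left(-3\right) \left(-21\right) = 63$)
$N o{\left(-7 \right)} - \left(- \frac{6}{5} + \frac{25}{3}\right) = 63 \frac{3}{-7} - \left(- \frac{6}{5} + \frac{25}{3}\right) = 63 \cdot 3 \left(- \frac{1}{7}\right) - \frac{107}{15} = 63 \left(- \frac{3}{7}\right) + \left(\frac{6}{5} - \frac{25}{3}\right) = -27 - \frac{107}{15} = - \frac{512}{15}$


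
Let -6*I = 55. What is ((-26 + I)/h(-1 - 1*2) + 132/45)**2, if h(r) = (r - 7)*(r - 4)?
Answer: 1042441/176400 ≈ 5.9095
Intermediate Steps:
I = -55/6 (I = -1/6*55 = -55/6 ≈ -9.1667)
h(r) = (-7 + r)*(-4 + r)
((-26 + I)/h(-1 - 1*2) + 132/45)**2 = ((-26 - 55/6)/(28 + (-1 - 1*2)**2 - 11*(-1 - 1*2)) + 132/45)**2 = (-211/(6*(28 + (-1 - 2)**2 - 11*(-1 - 2))) + 132*(1/45))**2 = (-211/(6*(28 + (-3)**2 - 11*(-3))) + 44/15)**2 = (-211/(6*(28 + 9 + 33)) + 44/15)**2 = (-211/6/70 + 44/15)**2 = (-211/6*1/70 + 44/15)**2 = (-211/420 + 44/15)**2 = (1021/420)**2 = 1042441/176400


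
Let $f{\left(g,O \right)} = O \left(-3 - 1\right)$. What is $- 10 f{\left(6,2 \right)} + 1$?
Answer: $81$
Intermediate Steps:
$f{\left(g,O \right)} = - 4 O$ ($f{\left(g,O \right)} = O \left(-4\right) = - 4 O$)
$- 10 f{\left(6,2 \right)} + 1 = - 10 \left(\left(-4\right) 2\right) + 1 = \left(-10\right) \left(-8\right) + 1 = 80 + 1 = 81$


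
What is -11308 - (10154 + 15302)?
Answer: -36764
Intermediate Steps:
-11308 - (10154 + 15302) = -11308 - 1*25456 = -11308 - 25456 = -36764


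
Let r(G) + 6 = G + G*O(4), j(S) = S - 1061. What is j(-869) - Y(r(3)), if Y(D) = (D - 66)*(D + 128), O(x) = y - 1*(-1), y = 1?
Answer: 6323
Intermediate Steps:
j(S) = -1061 + S
O(x) = 2 (O(x) = 1 - 1*(-1) = 1 + 1 = 2)
r(G) = -6 + 3*G (r(G) = -6 + (G + G*2) = -6 + (G + 2*G) = -6 + 3*G)
Y(D) = (-66 + D)*(128 + D)
j(-869) - Y(r(3)) = (-1061 - 869) - (-8448 + (-6 + 3*3)² + 62*(-6 + 3*3)) = -1930 - (-8448 + (-6 + 9)² + 62*(-6 + 9)) = -1930 - (-8448 + 3² + 62*3) = -1930 - (-8448 + 9 + 186) = -1930 - 1*(-8253) = -1930 + 8253 = 6323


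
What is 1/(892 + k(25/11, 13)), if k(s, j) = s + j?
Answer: 11/9980 ≈ 0.0011022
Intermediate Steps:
k(s, j) = j + s
1/(892 + k(25/11, 13)) = 1/(892 + (13 + 25/11)) = 1/(892 + 168/11) = 1/(9980/11) = 11/9980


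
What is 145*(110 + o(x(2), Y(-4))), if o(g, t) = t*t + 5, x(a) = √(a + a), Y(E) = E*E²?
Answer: 610595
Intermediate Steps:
Y(E) = E³
x(a) = √2*√a (x(a) = √(2*a) = √2*√a)
o(g, t) = 5 + t² (o(g, t) = t² + 5 = 5 + t²)
145*(110 + o(x(2), Y(-4))) = 145*(110 + (5 + ((-4)³)²)) = 145*(110 + (5 + (-64)²)) = 145*(110 + (5 + 4096)) = 145*(110 + 4101) = 145*4211 = 610595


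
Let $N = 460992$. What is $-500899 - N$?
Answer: $-961891$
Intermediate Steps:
$-500899 - N = -500899 - 460992 = -961891$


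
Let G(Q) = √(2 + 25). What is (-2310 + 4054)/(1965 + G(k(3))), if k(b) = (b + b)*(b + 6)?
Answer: 571160/643533 - 872*√3/643533 ≈ 0.88519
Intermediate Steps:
k(b) = 2*b*(6 + b) (k(b) = (2*b)*(6 + b) = 2*b*(6 + b))
G(Q) = 3*√3 (G(Q) = √27 = 3*√3)
(-2310 + 4054)/(1965 + G(k(3))) = (-2310 + 4054)/(1965 + 3*√3) = 1744/(1965 + 3*√3)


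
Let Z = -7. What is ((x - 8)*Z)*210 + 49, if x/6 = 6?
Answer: -41111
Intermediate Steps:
x = 36 (x = 6*6 = 36)
((x - 8)*Z)*210 + 49 = ((36 - 8)*(-7))*210 + 49 = (28*(-7))*210 + 49 = -196*210 + 49 = -41160 + 49 = -41111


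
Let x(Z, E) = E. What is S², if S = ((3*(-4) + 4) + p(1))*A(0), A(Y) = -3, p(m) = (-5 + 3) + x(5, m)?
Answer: 729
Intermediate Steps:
p(m) = -2 + m (p(m) = (-5 + 3) + m = -2 + m)
S = 27 (S = ((3*(-4) + 4) + (-2 + 1))*(-3) = ((-12 + 4) - 1)*(-3) = (-8 - 1)*(-3) = -9*(-3) = 27)
S² = 27² = 729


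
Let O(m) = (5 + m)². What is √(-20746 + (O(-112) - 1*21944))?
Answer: I*√31241 ≈ 176.75*I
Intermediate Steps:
√(-20746 + (O(-112) - 1*21944)) = √(-20746 + ((5 - 112)² - 1*21944)) = √(-20746 + ((-107)² - 21944)) = √(-20746 + (11449 - 21944)) = √(-20746 - 10495) = √(-31241) = I*√31241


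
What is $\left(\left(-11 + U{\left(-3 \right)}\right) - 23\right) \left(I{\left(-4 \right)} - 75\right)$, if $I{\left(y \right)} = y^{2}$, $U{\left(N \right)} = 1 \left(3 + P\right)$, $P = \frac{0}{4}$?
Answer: $1829$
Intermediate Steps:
$P = 0$ ($P = 0 \cdot \frac{1}{4} = 0$)
$U{\left(N \right)} = 3$ ($U{\left(N \right)} = 1 \left(3 + 0\right) = 1 \cdot 3 = 3$)
$\left(\left(-11 + U{\left(-3 \right)}\right) - 23\right) \left(I{\left(-4 \right)} - 75\right) = \left(\left(-11 + 3\right) - 23\right) \left(\left(-4\right)^{2} - 75\right) = \left(-8 - 23\right) \left(16 - 75\right) = \left(-31\right) \left(-59\right) = 1829$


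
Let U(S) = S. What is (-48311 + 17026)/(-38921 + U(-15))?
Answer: 31285/38936 ≈ 0.80350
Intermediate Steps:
(-48311 + 17026)/(-38921 + U(-15)) = (-48311 + 17026)/(-38921 - 15) = -31285/(-38936) = -31285*(-1/38936) = 31285/38936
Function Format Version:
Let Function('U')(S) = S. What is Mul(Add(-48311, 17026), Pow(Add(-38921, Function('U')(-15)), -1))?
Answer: Rational(31285, 38936) ≈ 0.80350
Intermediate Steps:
Mul(Add(-48311, 17026), Pow(Add(-38921, Function('U')(-15)), -1)) = Mul(Add(-48311, 17026), Pow(Add(-38921, -15), -1)) = Mul(-31285, Pow(-38936, -1)) = Mul(-31285, Rational(-1, 38936)) = Rational(31285, 38936)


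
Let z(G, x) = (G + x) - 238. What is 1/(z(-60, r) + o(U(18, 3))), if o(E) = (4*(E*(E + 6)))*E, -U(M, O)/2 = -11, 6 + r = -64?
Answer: 1/53840 ≈ 1.8574e-5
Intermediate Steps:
r = -70 (r = -6 - 64 = -70)
U(M, O) = 22 (U(M, O) = -2*(-11) = 22)
z(G, x) = -238 + G + x
o(E) = 4*E**2*(6 + E) (o(E) = (4*(E*(6 + E)))*E = (4*E*(6 + E))*E = 4*E**2*(6 + E))
1/(z(-60, r) + o(U(18, 3))) = 1/((-238 - 60 - 70) + 4*22**2*(6 + 22)) = 1/(-368 + 4*484*28) = 1/(-368 + 54208) = 1/53840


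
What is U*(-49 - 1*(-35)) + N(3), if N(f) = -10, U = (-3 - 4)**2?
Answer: -696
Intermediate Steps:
U = 49 (U = (-7)**2 = 49)
U*(-49 - 1*(-35)) + N(3) = 49*(-49 - 1*(-35)) - 10 = 49*(-49 + 35) - 10 = 49*(-14) - 10 = -686 - 10 = -696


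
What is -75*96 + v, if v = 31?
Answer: -7169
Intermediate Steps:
-75*96 + v = -75*96 + 31 = -7200 + 31 = -7169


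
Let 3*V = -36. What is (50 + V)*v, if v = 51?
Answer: 1938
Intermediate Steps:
V = -12 (V = (⅓)*(-36) = -12)
(50 + V)*v = (50 - 12)*51 = 38*51 = 1938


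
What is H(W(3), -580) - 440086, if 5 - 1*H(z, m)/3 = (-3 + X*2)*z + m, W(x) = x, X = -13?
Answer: -438070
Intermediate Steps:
H(z, m) = 15 - 3*m + 87*z (H(z, m) = 15 - 3*((-3 - 13*2)*z + m) = 15 - 3*((-3 - 26)*z + m) = 15 - 3*(-29*z + m) = 15 - 3*(m - 29*z) = 15 + (-3*m + 87*z) = 15 - 3*m + 87*z)
H(W(3), -580) - 440086 = (15 - 3*(-580) + 87*3) - 440086 = (15 + 1740 + 261) - 440086 = 2016 - 440086 = -438070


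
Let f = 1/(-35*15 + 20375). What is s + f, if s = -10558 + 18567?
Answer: 158978651/19850 ≈ 8009.0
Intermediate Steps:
f = 1/19850 (f = 1/(-525 + 20375) = 1/19850 ≈ 5.0378e-5)
s = 8009
s + f = 8009 + 1/19850 = 158978651/19850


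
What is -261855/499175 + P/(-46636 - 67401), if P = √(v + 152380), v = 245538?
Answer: -52371/99835 - √397918/114037 ≈ -0.53011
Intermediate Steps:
P = √397918 (P = √(245538 + 152380) = √397918 ≈ 630.81)
-261855/499175 + P/(-46636 - 67401) = -261855/499175 + √397918/(-46636 - 67401) = -261855*1/499175 + √397918/(-114037) = -52371/99835 + √397918*(-1/114037) = -52371/99835 - √397918/114037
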